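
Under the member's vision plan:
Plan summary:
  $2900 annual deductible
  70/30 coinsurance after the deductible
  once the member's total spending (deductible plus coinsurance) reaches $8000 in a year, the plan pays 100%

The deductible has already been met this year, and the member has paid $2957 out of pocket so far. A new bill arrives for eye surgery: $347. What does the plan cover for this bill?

$242.90

With the deductible met, the entire $347 is subject to coinsurance.
Member's 30% share of $347 is $104.10.
Total out-of-pocket so far would be $2957 + $104.10 = $3061.10, below the $8000 cap — no reduction.
The insurer covers the remainder: $347 − $104.10 = $242.90.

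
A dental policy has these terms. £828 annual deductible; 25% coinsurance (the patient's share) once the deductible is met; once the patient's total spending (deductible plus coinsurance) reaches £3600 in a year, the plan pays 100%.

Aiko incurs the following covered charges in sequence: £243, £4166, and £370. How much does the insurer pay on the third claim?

£277.50

Claim 1 (£243): entire amount goes to the deductible. Patient pays £243; OOP now £243. Insurer: £243 − £243 = £0.
Claim 2 (£4166): £585 to deductible, leaving £3581; coinsurance £3581 × 25% = £895.25. Patient pays £1480.25; OOP now £1723.25. Insurer: £4166 − £1480.25 = £2685.75.
Claim 3 (£370): 25% coinsurance on £370 = £92.50. Cost to patient: £92.50. OOP to date £1815.75. Plan pays £370 − £92.50 = £277.50.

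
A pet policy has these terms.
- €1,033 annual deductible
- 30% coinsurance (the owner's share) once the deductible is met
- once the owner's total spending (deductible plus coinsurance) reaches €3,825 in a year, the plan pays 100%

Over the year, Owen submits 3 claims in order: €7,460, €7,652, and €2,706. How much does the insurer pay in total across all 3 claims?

Claim 1 — €7,460: €1,033 finishes the deductible; €6,427 goes to coinsurance; coinsurance €6,427 × 30% = €1,928.10. Owner pays €2,961.10; OOP now €2,961.10. Insurer: €7,460 − €2,961.10 = €4,498.90.
Claim 2 — €7,652: deductible already satisfied, so owner's share is 30% × €7,652 = €2,295.60. That would push OOP to €5,256.70, over the €3,825 cap, so owner pays €3,825 − €2,961.10 = €863.90. Plan pays €7,652 − €863.90 = €6,788.10.
Claim 3 — €2,706: deductible met; 30% of €2,706 = €811.80. OOP would hit €4,636.80 > €3,825, so the cap limits the owner to €3,825 − €3,825 = €0. Insurer: €2,706 − €0 = €2,706.
Insurer total = bills − owner's total = €17,818 − €3,825 = €13,993.

€13,993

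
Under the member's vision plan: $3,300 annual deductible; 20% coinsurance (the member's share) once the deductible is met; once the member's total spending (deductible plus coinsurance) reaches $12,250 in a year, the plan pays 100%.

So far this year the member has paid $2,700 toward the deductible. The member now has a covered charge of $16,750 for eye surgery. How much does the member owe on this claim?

$3,830

$2,700 of the $3,300 deductible is already met, leaving $600.
That leaves $16,750 − $600 = $16,150 for coinsurance.
20% of $16,150 = $3,230 falls to the member.
So the member owes $600 + $3,230 = $3,830 before any cap.
Cumulative spending $2,700 + $3,830 = $6,530 stays under the $12,250 maximum.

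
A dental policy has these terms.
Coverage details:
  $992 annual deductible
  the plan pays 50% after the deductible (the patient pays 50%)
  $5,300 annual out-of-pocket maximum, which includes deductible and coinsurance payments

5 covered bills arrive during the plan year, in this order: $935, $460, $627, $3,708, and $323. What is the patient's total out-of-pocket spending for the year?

$3,522.50

Claim 1 ($935): fully absorbed by the deductible. Patient pays $935; OOP now $935.
Claim 2 ($460): $57 finishes the deductible; $403 goes to coinsurance; coinsurance $403 × 50% = $201.50. Cost to patient: $258.50. OOP to date $1,193.50.
Claim 3 ($627): deductible already satisfied, so patient's share is 50% × $627 = $313.50. Cost to patient: $313.50. OOP to date $1,507.
Claim 4 ($3,708): 50% coinsurance on $3,708 = $1,854. Patient pays $1,854; OOP now $3,361.
Claim 5 ($323): deductible met; 50% of $323 = $161.50. Patient owes $161.50 (running OOP $3,522.50).
Total paid by the patient: $935 + $258.50 + $313.50 + $1,854 + $161.50 = $3,522.50.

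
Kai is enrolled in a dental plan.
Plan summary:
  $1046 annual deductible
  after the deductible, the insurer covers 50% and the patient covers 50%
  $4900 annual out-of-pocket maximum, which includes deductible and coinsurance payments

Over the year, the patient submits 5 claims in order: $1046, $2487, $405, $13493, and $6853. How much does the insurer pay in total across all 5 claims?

Bill 1, $1046: fully absorbed by the deductible. Patient owes $1046 (running OOP $1046). Insurer: $1046 − $1046 = $0.
Bill 2, $2487: deductible already satisfied, so patient's share is 50% × $2487 = $1243.50. Cost to patient: $1243.50. OOP to date $2289.50. Insurer: $2487 − $1243.50 = $1243.50.
Bill 3, $405: deductible met; 50% of $405 = $202.50. Patient owes $202.50 (running OOP $2492). Insurer: $405 − $202.50 = $202.50.
Bill 4, $13493: deductible already satisfied, so patient's share is 50% × $13493 = $6746.50. OOP would hit $9238.50 > $4900, so the cap limits the patient to $4900 − $2492 = $2408. Plan pays $13493 − $2408 = $11085.
Bill 5, $6853: 50% coinsurance on $6853 = $3426.50. That would push OOP to $8326.50, over the $4900 cap, so patient pays $4900 − $4900 = $0. Plan pays $6853 − $0 = $6853.
Insurer total = bills − patient's total = $24284 − $4900 = $19384.

$19384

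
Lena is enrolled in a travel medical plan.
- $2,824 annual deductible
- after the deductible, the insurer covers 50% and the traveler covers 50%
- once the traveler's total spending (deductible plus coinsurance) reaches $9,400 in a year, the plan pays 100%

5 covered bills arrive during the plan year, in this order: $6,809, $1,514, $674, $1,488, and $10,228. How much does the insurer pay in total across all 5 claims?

$11,313

Claim 1 — $6,809: deductible takes $2,824, $3,985 remains; 50% of $3,985 = $1,992.50. Traveler pays $4,816.50; OOP now $4,816.50. Insurer: $6,809 − $4,816.50 = $1,992.50.
Claim 2 — $1,514: deductible already satisfied, so traveler's share is 50% × $1,514 = $757. Cost to traveler: $757. OOP to date $5,573.50. Insurer: $1,514 − $757 = $757.
Claim 3 — $674: deductible met; 50% of $674 = $337. Traveler pays $337; OOP now $5,910.50. Plan pays $674 − $337 = $337.
Claim 4 — $1,488: deductible already satisfied, so traveler's share is 50% × $1,488 = $744. Traveler pays $744; OOP now $6,654.50. Plan pays $1,488 − $744 = $744.
Claim 5 — $10,228: 50% coinsurance on $10,228 = $5,114. OOP would hit $11,768.50 > $9,400, so the cap limits the traveler to $9,400 − $6,654.50 = $2,745.50. Plan pays $10,228 − $2,745.50 = $7,482.50.
Insurer total: $1,992.50 + $757 + $337 + $744 + $7,482.50 = $11,313.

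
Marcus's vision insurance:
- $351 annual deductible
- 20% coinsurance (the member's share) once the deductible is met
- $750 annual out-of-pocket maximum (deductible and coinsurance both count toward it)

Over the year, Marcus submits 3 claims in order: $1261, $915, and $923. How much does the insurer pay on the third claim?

#1 ($1261): $351 finishes the deductible; $910 goes to coinsurance; 20% of $910 = $182. Member owes $533 (running OOP $533). Plan pays $1261 − $533 = $728.
#2 ($915): 20% coinsurance on $915 = $183. Member pays $183; OOP now $716. Plan pays $915 − $183 = $732.
#3 ($923): deductible met; 20% of $923 = $184.60. Adding that to $716 gives $900.60, past the $750 cap; member pays only $750 − $716 = $34. Insurer: $923 − $34 = $889.

$889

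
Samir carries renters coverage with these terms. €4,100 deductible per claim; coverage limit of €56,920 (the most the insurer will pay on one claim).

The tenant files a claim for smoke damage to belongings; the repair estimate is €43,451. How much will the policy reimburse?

Subtract the deductible: €43,451 − €4,100 = €39,351.
€39,351 is within the €56,920 limit, so the insurer pays €39,351.

€39,351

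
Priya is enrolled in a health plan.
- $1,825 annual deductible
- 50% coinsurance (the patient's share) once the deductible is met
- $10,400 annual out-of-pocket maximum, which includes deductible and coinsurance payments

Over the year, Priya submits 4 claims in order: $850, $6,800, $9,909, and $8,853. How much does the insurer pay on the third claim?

$4,954.50

Claim 1 — $850: fully absorbed by the deductible. Patient pays $850; OOP now $850. Plan pays $850 − $850 = $0.
Claim 2 — $6,800: $975 finishes the deductible; $5,825 goes to coinsurance; coinsurance $5,825 × 50% = $2,912.50. Cost to patient: $3,887.50. OOP to date $4,737.50. Plan pays $6,800 − $3,887.50 = $2,912.50.
Claim 3 — $9,909: deductible met; 50% of $9,909 = $4,954.50. Patient pays $4,954.50; OOP now $9,692. Plan pays $9,909 − $4,954.50 = $4,954.50.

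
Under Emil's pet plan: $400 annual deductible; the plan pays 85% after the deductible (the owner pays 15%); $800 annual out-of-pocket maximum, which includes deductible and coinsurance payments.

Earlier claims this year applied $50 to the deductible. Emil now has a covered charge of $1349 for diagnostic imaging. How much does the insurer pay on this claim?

$849.15

Deductible still to meet: $400 − $50 = $350.
The remaining $999 (= $1349 − $350) moves to coinsurance.
15% of $999 = $149.85 falls to the owner.
That puts the owner's cost at $350 + $149.85 = $499.85 before any cap.
Cumulative spending $50 + $499.85 = $549.85 stays under the $800 maximum.
Insurer pays the balance: $1349 − $499.85 = $849.15.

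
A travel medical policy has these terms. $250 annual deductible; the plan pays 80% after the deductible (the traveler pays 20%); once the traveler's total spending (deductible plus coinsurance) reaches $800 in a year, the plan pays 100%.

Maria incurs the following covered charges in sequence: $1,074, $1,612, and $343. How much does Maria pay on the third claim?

$62.80

Claim 1 ($1,074): deductible takes $250, $824 remains; traveler's 20% is $164.80. Traveler pays $414.80; OOP now $414.80.
Claim 2 ($1,612): 20% coinsurance on $1,612 = $322.40. Traveler owes $322.40 (running OOP $737.20).
Claim 3 ($343): deductible met; 20% of $343 = $68.60. Adding that to $737.20 gives $805.80, past the $800 cap; traveler pays only $800 − $737.20 = $62.80.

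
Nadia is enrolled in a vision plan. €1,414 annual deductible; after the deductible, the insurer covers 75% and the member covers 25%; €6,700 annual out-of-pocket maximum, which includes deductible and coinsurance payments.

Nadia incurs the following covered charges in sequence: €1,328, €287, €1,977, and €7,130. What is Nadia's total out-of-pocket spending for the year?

€3,741

Claim 1 — €1,328: all of it applies to the deductible. Cost to member: €1,328. OOP to date €1,328.
Claim 2 — €287: deductible takes €86, €201 remains; 25% of €201 = €50.25. Cost to member: €136.25. OOP to date €1,464.25.
Claim 3 — €1,977: deductible already satisfied, so member's share is 25% × €1,977 = €494.25. Cost to member: €494.25. OOP to date €1,958.50.
Claim 4 — €7,130: deductible already satisfied, so member's share is 25% × €7,130 = €1,782.50. Member owes €1,782.50 (running OOP €3,741).
Total paid by the member: €1,328 + €136.25 + €494.25 + €1,782.50 = €3,741.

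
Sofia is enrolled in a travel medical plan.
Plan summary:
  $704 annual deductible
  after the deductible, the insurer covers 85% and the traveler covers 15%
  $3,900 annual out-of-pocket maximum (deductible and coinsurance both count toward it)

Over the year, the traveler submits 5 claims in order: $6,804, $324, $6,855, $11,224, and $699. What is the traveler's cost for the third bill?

Claim 1 ($6,804): $704 finishes the deductible; $6,100 goes to coinsurance; coinsurance $6,100 × 15% = $915. Traveler pays $1,619; OOP now $1,619.
Claim 2 ($324): 15% coinsurance on $324 = $48.60. Cost to traveler: $48.60. OOP to date $1,667.60.
Claim 3 ($6,855): deductible already satisfied, so traveler's share is 15% × $6,855 = $1,028.25. Traveler pays $1,028.25; OOP now $2,695.85.

$1,028.25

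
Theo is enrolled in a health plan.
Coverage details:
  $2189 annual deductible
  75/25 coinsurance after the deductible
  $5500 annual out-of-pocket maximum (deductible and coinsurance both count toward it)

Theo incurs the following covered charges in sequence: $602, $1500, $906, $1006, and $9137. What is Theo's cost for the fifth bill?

Claim 1 — $602: entire amount goes to the deductible. Cost to patient: $602. OOP to date $602.
Claim 2 — $1500: all of it applies to the deductible. Patient owes $1500 (running OOP $2102).
Claim 3 — $906: deductible takes $87, $819 remains; coinsurance $819 × 25% = $204.75. Patient owes $291.75 (running OOP $2393.75).
Claim 4 — $1006: 25% coinsurance on $1006 = $251.50. Patient owes $251.50 (running OOP $2645.25).
Claim 5 — $9137: deductible met; 25% of $9137 = $2284.25. Cost to patient: $2284.25. OOP to date $4929.50.

$2284.25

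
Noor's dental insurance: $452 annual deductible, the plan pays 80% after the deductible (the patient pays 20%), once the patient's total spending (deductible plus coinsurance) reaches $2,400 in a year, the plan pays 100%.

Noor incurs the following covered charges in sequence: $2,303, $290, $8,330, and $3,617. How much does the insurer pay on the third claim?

$6,810.20

Bill 1, $2,303: $452 finishes the deductible; $1,851 goes to coinsurance; coinsurance $1,851 × 20% = $370.20. Cost to patient: $822.20. OOP to date $822.20. Insurer: $2,303 − $822.20 = $1,480.80.
Bill 2, $290: deductible met; 20% of $290 = $58. Patient pays $58; OOP now $880.20. Plan pays $290 − $58 = $232.
Bill 3, $8,330: deductible met; 20% of $8,330 = $1,666. That would push OOP to $2,546.20, over the $2,400 cap, so patient pays $2,400 − $880.20 = $1,519.80. Insurer: $8,330 − $1,519.80 = $6,810.20.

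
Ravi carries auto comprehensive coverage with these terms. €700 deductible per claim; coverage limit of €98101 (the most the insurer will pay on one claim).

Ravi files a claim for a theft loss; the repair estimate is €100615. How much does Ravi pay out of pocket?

Less the €700 deductible: €100615 − €700 = €99915.
Since €99915 > €98101, the payout is capped at €98101.
The policyholder bears the rest of the original loss: €100615 − €98101 = €2514.

€2514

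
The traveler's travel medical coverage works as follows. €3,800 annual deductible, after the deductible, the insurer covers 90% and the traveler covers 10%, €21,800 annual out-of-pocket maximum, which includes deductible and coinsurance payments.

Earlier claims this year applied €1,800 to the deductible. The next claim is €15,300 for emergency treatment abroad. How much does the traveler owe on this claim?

€3,330

Remaining deductible: €3,800 − €1,800 = €2,000.
That leaves €15,300 − €2,000 = €13,300 for coinsurance.
Traveler's 10% share of €13,300 is €1,330.
That puts the traveler's cost at €2,000 + €1,330 = €3,330 before any cap.
Cumulative spending €1,800 + €3,330 = €5,130 stays under the €21,800 maximum.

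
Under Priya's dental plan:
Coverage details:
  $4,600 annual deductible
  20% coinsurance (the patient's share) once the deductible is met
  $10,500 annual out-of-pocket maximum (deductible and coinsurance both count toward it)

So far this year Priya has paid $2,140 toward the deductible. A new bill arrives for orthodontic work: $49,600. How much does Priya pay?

$8,360

$2,140 of the $4,600 deductible is already met, leaving $2,460.
After the $2,460 deductible portion, $49,600 − $2,460 = $47,140 is subject to coinsurance.
20% of $47,140 = $9,428 falls to the patient.
So the patient owes $2,460 + $9,428 = $11,888 before any cap.
Year-to-date out-of-pocket would reach $2,140 + $11,888 = $14,028, above the $10,500 maximum, so the patient pays only $10,500 − $2,140 = $8,360.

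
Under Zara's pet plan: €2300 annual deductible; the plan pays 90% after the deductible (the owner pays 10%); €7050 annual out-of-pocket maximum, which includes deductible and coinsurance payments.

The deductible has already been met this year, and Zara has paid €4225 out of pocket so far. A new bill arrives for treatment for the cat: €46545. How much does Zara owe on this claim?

€2825

With the deductible met, the entire €46545 is subject to coinsurance.
Coinsurance: €46545 × 10% = €4654.50.
Adding €4654.50 to the €4225 already spent would give €8879.50, which exceeds the €7050 cap; the owner pays just €7050 − €4225 = €2825.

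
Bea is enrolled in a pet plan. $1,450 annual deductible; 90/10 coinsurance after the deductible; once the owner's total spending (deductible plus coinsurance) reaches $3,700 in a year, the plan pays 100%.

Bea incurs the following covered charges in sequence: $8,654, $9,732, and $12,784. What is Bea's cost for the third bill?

$556.40

Claim 1 ($8,654): $1,450 to deductible, leaving $7,204; coinsurance $7,204 × 10% = $720.40. Owner owes $2,170.40 (running OOP $2,170.40).
Claim 2 ($9,732): 10% coinsurance on $9,732 = $973.20. Owner pays $973.20; OOP now $3,143.60.
Claim 3 ($12,784): deductible already satisfied, so owner's share is 10% × $12,784 = $1,278.40. OOP would hit $4,422 > $3,700, so the cap limits the owner to $3,700 − $3,143.60 = $556.40.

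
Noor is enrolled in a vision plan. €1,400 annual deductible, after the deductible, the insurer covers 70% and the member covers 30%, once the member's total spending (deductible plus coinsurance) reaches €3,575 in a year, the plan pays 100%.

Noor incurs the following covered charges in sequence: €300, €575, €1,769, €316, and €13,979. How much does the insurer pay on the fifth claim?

Bill 1, €300: all of it applies to the deductible. Member owes €300 (running OOP €300). Plan pays €300 − €300 = €0.
Bill 2, €575: fully absorbed by the deductible. Member pays €575; OOP now €875. Insurer: €575 − €575 = €0.
Bill 3, €1,769: €525 finishes the deductible; €1,244 goes to coinsurance; coinsurance €1,244 × 30% = €373.20. Member pays €898.20; OOP now €1,773.20. Insurer: €1,769 − €898.20 = €870.80.
Bill 4, €316: deductible met; 30% of €316 = €94.80. Cost to member: €94.80. OOP to date €1,868. Insurer: €316 − €94.80 = €221.20.
Bill 5, €13,979: 30% coinsurance on €13,979 = €4,193.70. Adding that to €1,868 gives €6,061.70, past the €3,575 cap; member pays only €3,575 − €1,868 = €1,707. Insurer: €13,979 − €1,707 = €12,272.

€12,272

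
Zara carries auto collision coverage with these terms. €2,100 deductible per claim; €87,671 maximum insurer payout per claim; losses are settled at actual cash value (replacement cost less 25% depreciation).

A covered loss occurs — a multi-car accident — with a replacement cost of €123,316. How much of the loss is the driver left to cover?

Actual cash value after 25% depreciation: €123,316 × 75% = €92,487.
Less the €2,100 deductible: €92,487 − €2,100 = €90,387.
€90,387 exceeds the €87,671 limit, so the insurer pays the limit: €87,671.
Out of pocket: €123,316 − €87,671 = €35,645.

€35,645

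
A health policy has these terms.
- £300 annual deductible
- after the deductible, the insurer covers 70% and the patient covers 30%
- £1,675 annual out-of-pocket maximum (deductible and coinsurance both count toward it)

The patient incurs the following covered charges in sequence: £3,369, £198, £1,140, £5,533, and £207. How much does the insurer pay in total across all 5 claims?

£8,772

Claim 1 — £3,369: £300 to deductible, leaving £3,069; patient's 30% is £920.70. Patient owes £1,220.70 (running OOP £1,220.70). Insurer: £3,369 − £1,220.70 = £2,148.30.
Claim 2 — £198: deductible met; 30% of £198 = £59.40. Cost to patient: £59.40. OOP to date £1,280.10. Plan pays £198 − £59.40 = £138.60.
Claim 3 — £1,140: deductible met; 30% of £1,140 = £342. Patient owes £342 (running OOP £1,622.10). Plan pays £1,140 − £342 = £798.
Claim 4 — £5,533: 30% coinsurance on £5,533 = £1,659.90. Adding that to £1,622.10 gives £3,282, past the £1,675 cap; patient pays only £1,675 − £1,622.10 = £52.90. Insurer: £5,533 − £52.90 = £5,480.10.
Claim 5 — £207: deductible already satisfied, so patient's share is 30% × £207 = £62.10. That would push OOP to £1,737.10, over the £1,675 cap, so patient pays £1,675 − £1,675 = £0. Insurer: £207 − £0 = £207.
Insurer total = bills − patient's total = £10,447 − £1,675 = £8,772.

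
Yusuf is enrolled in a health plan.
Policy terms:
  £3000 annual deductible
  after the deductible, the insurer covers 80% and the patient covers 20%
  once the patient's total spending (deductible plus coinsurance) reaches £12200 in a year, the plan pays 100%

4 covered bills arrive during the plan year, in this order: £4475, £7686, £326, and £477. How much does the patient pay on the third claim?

#1 (£4475): deductible takes £3000, £1475 remains; 20% of £1475 = £295. Cost to patient: £3295. OOP to date £3295.
#2 (£7686): deductible met; 20% of £7686 = £1537.20. Patient owes £1537.20 (running OOP £4832.20).
#3 (£326): deductible met; 20% of £326 = £65.20. Cost to patient: £65.20. OOP to date £4897.40.

£65.20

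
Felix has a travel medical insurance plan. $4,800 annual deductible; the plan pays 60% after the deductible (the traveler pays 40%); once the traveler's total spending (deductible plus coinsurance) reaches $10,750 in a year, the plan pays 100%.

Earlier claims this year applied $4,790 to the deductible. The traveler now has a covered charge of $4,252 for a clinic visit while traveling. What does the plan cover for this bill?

Deductible still to meet: $4,800 − $4,790 = $10.
After the $10 deductible portion, $4,252 − $10 = $4,242 is subject to coinsurance.
40% of $4,242 = $1,696.80 falls to the traveler.
So the traveler owes $10 + $1,696.80 = $1,706.80 before any cap.
Cumulative spending $4,790 + $1,706.80 = $6,496.80 stays under the $10,750 maximum.
Insurer pays the balance: $4,252 − $1,706.80 = $2,545.20.

$2,545.20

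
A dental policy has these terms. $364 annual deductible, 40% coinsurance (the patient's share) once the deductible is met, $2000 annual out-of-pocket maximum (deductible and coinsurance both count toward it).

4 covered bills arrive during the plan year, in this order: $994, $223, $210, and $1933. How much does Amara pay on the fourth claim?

Claim 1 ($994): $364 to deductible, leaving $630; 40% of $630 = $252. Cost to patient: $616. OOP to date $616.
Claim 2 ($223): deductible already satisfied, so patient's share is 40% × $223 = $89.20. Cost to patient: $89.20. OOP to date $705.20.
Claim 3 ($210): deductible already satisfied, so patient's share is 40% × $210 = $84. Cost to patient: $84. OOP to date $789.20.
Claim 4 ($1933): deductible already satisfied, so patient's share is 40% × $1933 = $773.20. Patient pays $773.20; OOP now $1562.40.

$773.20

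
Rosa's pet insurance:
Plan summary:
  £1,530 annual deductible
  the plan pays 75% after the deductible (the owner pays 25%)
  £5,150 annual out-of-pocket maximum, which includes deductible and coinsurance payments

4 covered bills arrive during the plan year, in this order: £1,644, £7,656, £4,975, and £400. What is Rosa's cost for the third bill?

Bill 1, £1,644: deductible takes £1,530, £114 remains; coinsurance £114 × 25% = £28.50. Owner pays £1,558.50; OOP now £1,558.50.
Bill 2, £7,656: deductible already satisfied, so owner's share is 25% × £7,656 = £1,914. Cost to owner: £1,914. OOP to date £3,472.50.
Bill 3, £4,975: 25% coinsurance on £4,975 = £1,243.75. Cost to owner: £1,243.75. OOP to date £4,716.25.

£1,243.75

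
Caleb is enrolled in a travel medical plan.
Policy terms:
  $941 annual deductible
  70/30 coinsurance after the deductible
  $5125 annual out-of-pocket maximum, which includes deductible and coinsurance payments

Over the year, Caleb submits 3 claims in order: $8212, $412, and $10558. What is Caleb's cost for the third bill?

Claim 1 — $8212: $941 to deductible, leaving $7271; 30% of $7271 = $2181.30. Cost to traveler: $3122.30. OOP to date $3122.30.
Claim 2 — $412: deductible already satisfied, so traveler's share is 30% × $412 = $123.60. Traveler pays $123.60; OOP now $3245.90.
Claim 3 — $10558: 30% coinsurance on $10558 = $3167.40. OOP would hit $6413.30 > $5125, so the cap limits the traveler to $5125 − $3245.90 = $1879.10.

$1879.10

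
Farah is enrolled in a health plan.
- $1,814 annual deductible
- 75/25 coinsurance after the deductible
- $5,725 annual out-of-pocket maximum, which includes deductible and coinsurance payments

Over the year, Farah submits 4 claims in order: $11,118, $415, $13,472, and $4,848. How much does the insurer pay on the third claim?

Claim 1 ($11,118): $1,814 finishes the deductible; $9,304 goes to coinsurance; patient's 25% is $2,326. Cost to patient: $4,140. OOP to date $4,140. Insurer: $11,118 − $4,140 = $6,978.
Claim 2 ($415): deductible already satisfied, so patient's share is 25% × $415 = $103.75. Patient owes $103.75 (running OOP $4,243.75). Insurer: $415 − $103.75 = $311.25.
Claim 3 ($13,472): 25% coinsurance on $13,472 = $3,368. Adding that to $4,243.75 gives $7,611.75, past the $5,725 cap; patient pays only $5,725 − $4,243.75 = $1,481.25. Insurer: $13,472 − $1,481.25 = $11,990.75.

$11,990.75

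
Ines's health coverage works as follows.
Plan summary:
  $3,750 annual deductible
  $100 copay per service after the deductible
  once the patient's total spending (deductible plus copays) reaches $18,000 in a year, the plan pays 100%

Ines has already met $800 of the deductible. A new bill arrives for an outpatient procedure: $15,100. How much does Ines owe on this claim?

Deductible still to meet: $3,750 − $800 = $2,950.
That leaves $15,100 − $2,950 = $12,150 for the copay.
Copay on this service: $100.
That puts the patient's cost at $2,950 + $100 = $3,050 before any cap.
Year-to-date out-of-pocket becomes $800 + $3,050 = $3,850, still under the $18,000 maximum, so no cap applies.

$3,050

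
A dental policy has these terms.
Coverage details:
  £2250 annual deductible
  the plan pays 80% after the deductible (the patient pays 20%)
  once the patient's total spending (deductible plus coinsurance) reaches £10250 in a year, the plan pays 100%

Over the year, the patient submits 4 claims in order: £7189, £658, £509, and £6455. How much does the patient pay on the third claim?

£101.80

Claim 1 — £7189: deductible takes £2250, £4939 remains; 20% of £4939 = £987.80. Patient owes £3237.80 (running OOP £3237.80).
Claim 2 — £658: deductible met; 20% of £658 = £131.60. Patient pays £131.60; OOP now £3369.40.
Claim 3 — £509: deductible met; 20% of £509 = £101.80. Patient owes £101.80 (running OOP £3471.20).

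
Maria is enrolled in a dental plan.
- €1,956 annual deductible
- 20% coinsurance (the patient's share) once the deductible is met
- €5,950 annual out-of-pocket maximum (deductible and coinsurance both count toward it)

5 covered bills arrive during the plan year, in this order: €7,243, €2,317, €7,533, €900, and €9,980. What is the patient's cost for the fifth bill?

Claim 1 (€7,243): €1,956 finishes the deductible; €5,287 goes to coinsurance; patient's 20% is €1,057.40. Patient pays €3,013.40; OOP now €3,013.40.
Claim 2 (€2,317): 20% coinsurance on €2,317 = €463.40. Cost to patient: €463.40. OOP to date €3,476.80.
Claim 3 (€7,533): deductible already satisfied, so patient's share is 20% × €7,533 = €1,506.60. Patient pays €1,506.60; OOP now €4,983.40.
Claim 4 (€900): deductible already satisfied, so patient's share is 20% × €900 = €180. Cost to patient: €180. OOP to date €5,163.40.
Claim 5 (€9,980): deductible already satisfied, so patient's share is 20% × €9,980 = €1,996. OOP would hit €7,159.40 > €5,950, so the cap limits the patient to €5,950 − €5,163.40 = €786.60.

€786.60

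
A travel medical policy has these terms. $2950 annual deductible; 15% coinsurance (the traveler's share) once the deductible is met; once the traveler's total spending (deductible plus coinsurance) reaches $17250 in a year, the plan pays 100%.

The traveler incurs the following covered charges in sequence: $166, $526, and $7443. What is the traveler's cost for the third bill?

Bill 1, $166: entire amount goes to the deductible. Traveler pays $166; OOP now $166.
Bill 2, $526: entire amount goes to the deductible. Cost to traveler: $526. OOP to date $692.
Bill 3, $7443: $2258 finishes the deductible; $5185 goes to coinsurance; traveler's 15% is $777.75. Traveler owes $3035.75 (running OOP $3727.75).

$3035.75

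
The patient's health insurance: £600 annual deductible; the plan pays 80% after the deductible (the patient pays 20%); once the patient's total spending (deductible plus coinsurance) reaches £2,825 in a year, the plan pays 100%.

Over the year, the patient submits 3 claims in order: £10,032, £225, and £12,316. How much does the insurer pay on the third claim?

£12,022.40

Bill 1, £10,032: £600 finishes the deductible; £9,432 goes to coinsurance; patient's 20% is £1,886.40. Patient pays £2,486.40; OOP now £2,486.40. Plan pays £10,032 − £2,486.40 = £7,545.60.
Bill 2, £225: deductible already satisfied, so patient's share is 20% × £225 = £45. Patient owes £45 (running OOP £2,531.40). Plan pays £225 − £45 = £180.
Bill 3, £12,316: deductible already satisfied, so patient's share is 20% × £12,316 = £2,463.20. OOP would hit £4,994.60 > £2,825, so the cap limits the patient to £2,825 − £2,531.40 = £293.60. Insurer: £12,316 − £293.60 = £12,022.40.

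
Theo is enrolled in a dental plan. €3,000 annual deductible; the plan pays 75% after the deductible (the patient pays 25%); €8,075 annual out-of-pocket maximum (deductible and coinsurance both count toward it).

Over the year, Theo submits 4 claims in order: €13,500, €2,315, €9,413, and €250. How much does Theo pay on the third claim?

Claim 1 — €13,500: €3,000 to deductible, leaving €10,500; coinsurance €10,500 × 25% = €2,625. Patient owes €5,625 (running OOP €5,625).
Claim 2 — €2,315: deductible already satisfied, so patient's share is 25% × €2,315 = €578.75. Cost to patient: €578.75. OOP to date €6,203.75.
Claim 3 — €9,413: deductible met; 25% of €9,413 = €2,353.25. OOP would hit €8,557 > €8,075, so the cap limits the patient to €8,075 − €6,203.75 = €1,871.25.

€1,871.25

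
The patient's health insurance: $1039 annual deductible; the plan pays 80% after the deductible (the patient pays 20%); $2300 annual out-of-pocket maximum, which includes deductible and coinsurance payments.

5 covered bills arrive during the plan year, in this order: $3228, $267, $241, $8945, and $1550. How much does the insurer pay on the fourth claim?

#1 ($3228): $1039 to deductible, leaving $2189; patient's 20% is $437.80. Patient pays $1476.80; OOP now $1476.80. Insurer: $3228 − $1476.80 = $1751.20.
#2 ($267): 20% coinsurance on $267 = $53.40. Patient pays $53.40; OOP now $1530.20. Insurer: $267 − $53.40 = $213.60.
#3 ($241): deductible met; 20% of $241 = $48.20. Patient pays $48.20; OOP now $1578.40. Insurer: $241 − $48.20 = $192.80.
#4 ($8945): deductible met; 20% of $8945 = $1789. Adding that to $1578.40 gives $3367.40, past the $2300 cap; patient pays only $2300 − $1578.40 = $721.60. Insurer: $8945 − $721.60 = $8223.40.

$8223.40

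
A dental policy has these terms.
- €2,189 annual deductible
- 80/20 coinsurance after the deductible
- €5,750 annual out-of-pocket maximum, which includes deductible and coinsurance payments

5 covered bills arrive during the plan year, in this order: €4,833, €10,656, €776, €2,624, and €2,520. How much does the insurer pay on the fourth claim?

€2,099.20

Bill 1, €4,833: €2,189 to deductible, leaving €2,644; coinsurance €2,644 × 20% = €528.80. Patient pays €2,717.80; OOP now €2,717.80. Insurer: €4,833 − €2,717.80 = €2,115.20.
Bill 2, €10,656: deductible met; 20% of €10,656 = €2,131.20. Patient pays €2,131.20; OOP now €4,849. Insurer: €10,656 − €2,131.20 = €8,524.80.
Bill 3, €776: 20% coinsurance on €776 = €155.20. Patient pays €155.20; OOP now €5,004.20. Plan pays €776 − €155.20 = €620.80.
Bill 4, €2,624: deductible met; 20% of €2,624 = €524.80. Cost to patient: €524.80. OOP to date €5,529. Plan pays €2,624 − €524.80 = €2,099.20.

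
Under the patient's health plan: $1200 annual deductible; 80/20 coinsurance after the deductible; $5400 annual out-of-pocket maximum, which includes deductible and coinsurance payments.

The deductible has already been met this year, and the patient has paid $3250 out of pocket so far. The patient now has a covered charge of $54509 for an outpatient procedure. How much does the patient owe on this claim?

The deductible is already satisfied, so the full bill goes to coinsurance.
Coinsurance: $54509 × 20% = $10901.80.
Year-to-date out-of-pocket would reach $3250 + $10901.80 = $14151.80, above the $5400 maximum, so the patient pays only $5400 − $3250 = $2150.

$2150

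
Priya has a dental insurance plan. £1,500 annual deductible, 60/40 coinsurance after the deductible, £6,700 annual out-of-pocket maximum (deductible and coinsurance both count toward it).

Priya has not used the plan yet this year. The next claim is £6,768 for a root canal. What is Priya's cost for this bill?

£3,607.20

The full £1,500 deductible is still open; £1,500 of this bill applies to it.
The remaining £5,268 (= £6,768 − £1,500) moves to coinsurance.
40% of £5,268 = £2,107.20 falls to the patient.
Patient responsibility before any cap: £1,500 + £2,107.20 = £3,607.20.
Total out-of-pocket so far would be £0 + £3,607.20 = £3,607.20, below the £6,700 cap — no reduction.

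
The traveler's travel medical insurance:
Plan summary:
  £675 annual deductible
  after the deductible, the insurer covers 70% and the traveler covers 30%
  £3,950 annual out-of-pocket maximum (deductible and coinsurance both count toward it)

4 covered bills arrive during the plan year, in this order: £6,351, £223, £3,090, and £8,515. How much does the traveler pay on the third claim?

Bill 1, £6,351: £675 to deductible, leaving £5,676; traveler's 30% is £1,702.80. Traveler owes £2,377.80 (running OOP £2,377.80).
Bill 2, £223: deductible already satisfied, so traveler's share is 30% × £223 = £66.90. Traveler owes £66.90 (running OOP £2,444.70).
Bill 3, £3,090: 30% coinsurance on £3,090 = £927. Traveler owes £927 (running OOP £3,371.70).

£927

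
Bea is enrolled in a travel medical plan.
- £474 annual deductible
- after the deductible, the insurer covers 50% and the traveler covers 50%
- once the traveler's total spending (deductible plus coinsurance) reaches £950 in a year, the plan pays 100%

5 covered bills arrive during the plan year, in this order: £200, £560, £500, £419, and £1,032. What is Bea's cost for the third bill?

Claim 1 (£200): all of it applies to the deductible. Traveler pays £200; OOP now £200.
Claim 2 (£560): deductible takes £274, £286 remains; coinsurance £286 × 50% = £143. Cost to traveler: £417. OOP to date £617.
Claim 3 (£500): 50% coinsurance on £500 = £250. Traveler owes £250 (running OOP £867).

£250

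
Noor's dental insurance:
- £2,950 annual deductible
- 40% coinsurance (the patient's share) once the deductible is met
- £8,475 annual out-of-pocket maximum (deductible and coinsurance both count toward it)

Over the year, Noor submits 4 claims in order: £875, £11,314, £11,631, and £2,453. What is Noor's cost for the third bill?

£1,829.40

Claim 1 — £875: all of it applies to the deductible. Patient pays £875; OOP now £875.
Claim 2 — £11,314: £2,075 finishes the deductible; £9,239 goes to coinsurance; 40% of £9,239 = £3,695.60. Patient owes £5,770.60 (running OOP £6,645.60).
Claim 3 — £11,631: deductible already satisfied, so patient's share is 40% × £11,631 = £4,652.40. That would push OOP to £11,298, over the £8,475 cap, so patient pays £8,475 − £6,645.60 = £1,829.40.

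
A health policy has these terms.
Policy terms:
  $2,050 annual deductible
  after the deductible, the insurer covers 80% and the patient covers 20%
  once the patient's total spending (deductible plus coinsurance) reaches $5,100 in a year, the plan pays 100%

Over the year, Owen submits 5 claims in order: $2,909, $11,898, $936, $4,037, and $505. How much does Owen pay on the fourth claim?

Bill 1, $2,909: $2,050 finishes the deductible; $859 goes to coinsurance; coinsurance $859 × 20% = $171.80. Patient pays $2,221.80; OOP now $2,221.80.
Bill 2, $11,898: 20% coinsurance on $11,898 = $2,379.60. Patient owes $2,379.60 (running OOP $4,601.40).
Bill 3, $936: 20% coinsurance on $936 = $187.20. Patient pays $187.20; OOP now $4,788.60.
Bill 4, $4,037: deductible met; 20% of $4,037 = $807.40. Adding that to $4,788.60 gives $5,596, past the $5,100 cap; patient pays only $5,100 − $4,788.60 = $311.40.

$311.40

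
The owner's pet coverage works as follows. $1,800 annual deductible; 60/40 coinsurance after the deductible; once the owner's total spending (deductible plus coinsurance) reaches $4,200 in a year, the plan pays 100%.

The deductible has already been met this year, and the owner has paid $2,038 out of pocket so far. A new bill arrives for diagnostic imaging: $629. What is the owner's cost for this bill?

The deductible is already satisfied, so the full bill goes to coinsurance.
Owner's 40% share of $629 is $251.60.
Total out-of-pocket so far would be $2,038 + $251.60 = $2,289.60, below the $4,200 cap — no reduction.

$251.60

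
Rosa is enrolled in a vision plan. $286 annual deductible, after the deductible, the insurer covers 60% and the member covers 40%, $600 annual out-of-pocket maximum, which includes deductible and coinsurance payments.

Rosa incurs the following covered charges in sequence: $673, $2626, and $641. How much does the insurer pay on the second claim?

Claim 1 — $673: $286 finishes the deductible; $387 goes to coinsurance; coinsurance $387 × 40% = $154.80. Member owes $440.80 (running OOP $440.80). Plan pays $673 − $440.80 = $232.20.
Claim 2 — $2626: deductible already satisfied, so member's share is 40% × $2626 = $1050.40. Adding that to $440.80 gives $1491.20, past the $600 cap; member pays only $600 − $440.80 = $159.20. Insurer: $2626 − $159.20 = $2466.80.

$2466.80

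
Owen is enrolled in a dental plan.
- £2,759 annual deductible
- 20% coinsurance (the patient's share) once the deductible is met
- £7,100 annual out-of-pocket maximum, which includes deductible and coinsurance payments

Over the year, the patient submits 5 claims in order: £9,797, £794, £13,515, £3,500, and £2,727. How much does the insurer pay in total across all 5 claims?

£23,233

Claim 1 (£9,797): £2,759 to deductible, leaving £7,038; 20% of £7,038 = £1,407.60. Cost to patient: £4,166.60. OOP to date £4,166.60. Insurer: £9,797 − £4,166.60 = £5,630.40.
Claim 2 (£794): 20% coinsurance on £794 = £158.80. Patient pays £158.80; OOP now £4,325.40. Insurer: £794 − £158.80 = £635.20.
Claim 3 (£13,515): 20% coinsurance on £13,515 = £2,703. Patient owes £2,703 (running OOP £7,028.40). Plan pays £13,515 − £2,703 = £10,812.
Claim 4 (£3,500): 20% coinsurance on £3,500 = £700. Adding that to £7,028.40 gives £7,728.40, past the £7,100 cap; patient pays only £7,100 − £7,028.40 = £71.60. Insurer: £3,500 − £71.60 = £3,428.40.
Claim 5 (£2,727): deductible met; 20% of £2,727 = £545.40. OOP would hit £7,645.40 > £7,100, so the cap limits the patient to £7,100 − £7,100 = £0. Insurer: £2,727 − £0 = £2,727.
Insurer total: £5,630.40 + £635.20 + £10,812 + £3,428.40 + £2,727 = £23,233.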